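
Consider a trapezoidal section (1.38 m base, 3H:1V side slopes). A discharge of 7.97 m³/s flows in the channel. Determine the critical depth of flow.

At critical depth, Q² T / (g A³) = 1, i.e. A³/T = Q²/g = 7.97²/9.81 = 6.475.
Try y = 0.982 m: A³/T = 10.54 — too large.
Try y = 0.768 m: A³/T = 3.782 — too small.
Try y = 0.874 m: A³/T = 6.46 — close enough.

y_c = 0.874 m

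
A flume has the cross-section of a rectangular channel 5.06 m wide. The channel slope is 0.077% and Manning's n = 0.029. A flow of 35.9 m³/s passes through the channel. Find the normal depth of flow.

Manning's equation rearranged: A R^(2/3) = nQ / (1·√S) = 0.029 × 35.9 / (√0.00077) = 37.52.
At y = 3.89 m: A R^(2/3) = 26.17 — short.
At y = 6 m: A R^(2/3) = 44.58 — over.
At y = 5.2 m: A R^(2/3) = 37.51 — ≈ 37.52.

y_n = 5.2 m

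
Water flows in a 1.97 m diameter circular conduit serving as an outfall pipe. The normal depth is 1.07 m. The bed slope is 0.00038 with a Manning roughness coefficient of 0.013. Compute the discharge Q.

For a circular section of diameter D = 1.97 m at depth y = 1.07 m, the central angle is θ = 2 arccos(1 − 2y/D) = 3.314 rad. Then A = (D²/8)(θ − sin θ) = 1.691 m² and P = Dθ/2 = 3.265 m.
Hydraulic radius R = A/P = 1.691/3.265 = 0.5181 m.
Manning's equation: Q = (1/n) A R^(2/3) S^(1/2) = (1/0.013) × 1.691 × 0.5181^(2/3) × 0.00038^(1/2) = 1.64 m³/s.

Q = 1.64 m³/s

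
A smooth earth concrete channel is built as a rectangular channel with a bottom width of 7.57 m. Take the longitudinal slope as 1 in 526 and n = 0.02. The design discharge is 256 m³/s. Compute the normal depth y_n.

Manning's equation rearranged: A R^(2/3) = nQ / (1·√S) = 0.02 × 256 / (√0.001901) = 117.4.
Try y = 6.02 m: A R^(2/3) = 79.95 — too small.
Try y = 9.34 m: A R^(2/3) = 136.9 — too large.
Try y = 8.22 m: A R^(2/3) = 117.4 — close enough.

y_n = 8.22 m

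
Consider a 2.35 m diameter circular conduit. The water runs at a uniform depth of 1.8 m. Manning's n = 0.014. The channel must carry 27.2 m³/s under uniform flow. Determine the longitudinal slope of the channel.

S = 0.018

For a circular section of diameter D = 2.35 m at depth y = 1.8 m, the central angle is θ = 2 arccos(1 − 2y/D) = 4.263 rad. Then A = (D²/8)(θ − sin θ) = 3.565 m² and P = Dθ/2 = 5.009 m.
Hydraulic radius R = A/P = 3.565/5.009 = 0.7116 m.
From Manning's equation, S = [nQ / (1 A R^(2/3))]² = [0.014 × 27.2 / (1 × 3.565 × 0.7116^(2/3))]² = 0.018.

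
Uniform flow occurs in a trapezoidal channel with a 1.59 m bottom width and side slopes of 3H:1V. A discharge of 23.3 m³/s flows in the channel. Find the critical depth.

y_c = 1.41 m

At critical depth, Q² T / (g A³) = 1, i.e. A³/T = Q²/g = 23.3²/9.81 = 55.34.
At y = 1.68 m: A³/T = 118.4 — high.
At y = 0.968 m: A³/T = 11.13 — low.
At y = 1.41 m: A³/T = 54.99 — ≈ 55.34.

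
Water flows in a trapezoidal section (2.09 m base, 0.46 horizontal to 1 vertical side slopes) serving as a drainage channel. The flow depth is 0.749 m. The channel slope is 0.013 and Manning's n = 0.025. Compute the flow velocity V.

V = 2.83 m/s

With bottom width b = 2.09 m and side slope z = 0.46: A = (b + zy)y = (2.09 + 0.46×0.749)×0.749 = 1.823 m²; P = b + 2y√(1+z²) = 2.09 + 2×0.749×1.101 = 3.739 m.
Hydraulic radius R = A/P = 1.823/3.739 = 0.4877 m.
From Manning's equation, V = (1/n) R^(2/3) S^(1/2) = (1/0.025) × 0.4877^(2/3) × 0.013^(1/2) = 2.83 m/s.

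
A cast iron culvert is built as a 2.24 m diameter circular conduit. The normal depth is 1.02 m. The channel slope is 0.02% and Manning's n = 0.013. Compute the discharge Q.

Q = 1.24 m³/s

For a circular section of diameter D = 2.24 m at depth y = 1.02 m, the central angle is θ = 2 arccos(1 − 2y/D) = 2.963 rad. Then A = (D²/8)(θ − sin θ) = 1.747 m² and P = Dθ/2 = 3.318 m.
Hydraulic radius R = A/P = 1.747/3.318 = 0.5264 m.
Manning's equation: Q = (1/n) A R^(2/3) S^(1/2) = (1/0.013) × 1.747 × 0.5264^(2/3) × 0.0002^(1/2) = 1.24 m³/s.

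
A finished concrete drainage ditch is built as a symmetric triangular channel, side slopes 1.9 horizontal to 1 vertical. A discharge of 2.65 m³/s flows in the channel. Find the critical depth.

y_c = 0.831 m

At critical depth, Q² T / (g A³) = 1, i.e. A³/T = Q²/g = 2.65²/9.81 = 0.7159.
Try y = 0.634 m: A³/T = 0.1849 — short.
Try y = 1.05 m: A³/T = 2.304 — over.
Try y = 0.831 m: A³/T = 0.7153 — ≈ 0.7159.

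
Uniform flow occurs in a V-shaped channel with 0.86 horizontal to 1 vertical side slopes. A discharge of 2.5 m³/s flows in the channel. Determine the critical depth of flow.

y_c = 1.11 m

At critical depth, Q² T / (g A³) = 1, i.e. A³/T = Q²/g = 2.5²/9.81 = 0.6371.
Try y = 1.33 m: A³/T = 1.539 — high.
Try y = 0.84 m: A³/T = 0.1547 — low.
Try y = 1.11 m: A³/T = 0.6231 — close enough.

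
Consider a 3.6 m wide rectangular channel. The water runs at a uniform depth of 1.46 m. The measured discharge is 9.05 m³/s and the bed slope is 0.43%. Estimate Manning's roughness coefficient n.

n = 0.033

Flow area A = b·y = 3.6 × 1.46 = 5.256 m². Wetted perimeter P = b + 2y = 3.6 + 2×1.46 = 6.52 m.
Hydraulic radius R = A/P = 5.256/6.52 = 0.8061 m.
Rearranging Manning's equation: n = (1/Q) A R^(2/3) S^(1/2) = (1/9.05) × 5.256 × 0.8061^(2/3) × √0.0043 = 0.033.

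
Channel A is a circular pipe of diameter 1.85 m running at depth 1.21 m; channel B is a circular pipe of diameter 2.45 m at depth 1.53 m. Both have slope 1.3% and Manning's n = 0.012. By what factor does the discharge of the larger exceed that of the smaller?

Channel A: For a circular section of diameter D = 1.85 m at depth y = 1.21 m, the central angle is θ = 2 arccos(1 − 2y/D) = 3.768 rad. Then A = (D²/8)(θ − sin θ) = 1.863 m² and P = Dθ/2 = 3.485 m. Hydraulic radius R = A/P = 1.863/3.485 = 0.5345 m. Q_A = (1/0.012)·1.863·0.5345^(2/3)·√0.013 = 11.66 m³/s.
Channel B: For a circular section of diameter D = 2.45 m at depth y = 1.53 m, the central angle is θ = 2 arccos(1 − 2y/D) = 3.645 rad. Then A = (D²/8)(θ − sin θ) = 3.097 m² and P = Dθ/2 = 4.465 m. Hydraulic radius R = A/P = 3.097/4.465 = 0.6935 m. Q_B = (1/0.012)·3.097·0.6935^(2/3)·√0.013 = 23.05 m³/s.
The larger discharge is 23.05 m³/s and the smaller is 11.66 m³/s; the ratio is 1.98.

1.98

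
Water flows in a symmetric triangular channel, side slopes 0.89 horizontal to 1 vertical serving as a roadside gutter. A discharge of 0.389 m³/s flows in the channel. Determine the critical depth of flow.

y_c = 0.523 m

At critical depth, Q² T / (g A³) = 1, i.e. A³/T = Q²/g = 0.389²/9.81 = 0.01543.
At y = 0.385 m: A³/T = 0.00335 — low.
At y = 0.666 m: A³/T = 0.05189 — high.
At y = 0.523 m: A³/T = 0.0155 — close enough.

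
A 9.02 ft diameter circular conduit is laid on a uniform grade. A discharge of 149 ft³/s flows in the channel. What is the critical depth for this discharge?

At critical depth, Q² T / (g A³) = 1, i.e. A³/T = Q²/g = 149²/32.2 = 689.5.
Try y = 3.3 ft: A³/T = 1092 — too large.
Try y = 2 ft: A³/T = 156.3 — too small.
Try y = 2.93 ft: A³/T = 689.8 — ≈ 689.5.

y_c = 2.93 ft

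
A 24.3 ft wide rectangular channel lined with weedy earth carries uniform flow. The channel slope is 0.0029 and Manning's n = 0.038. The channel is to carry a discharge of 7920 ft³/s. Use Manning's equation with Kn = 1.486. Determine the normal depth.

Manning's equation rearranged: A R^(2/3) = nQ / (1.486·√S) = 0.038 × 7920 / (1.486 × √0.0029) = 3761.
Try y = 40.7 ft: A R^(2/3) = 4392 — too large.
Try y = 28.5 ft: A R^(2/3) = 2889 — too small.
Try y = 35.6 ft: A R^(2/3) = 3759 — ≈ 3761.

y_n = 35.6 ft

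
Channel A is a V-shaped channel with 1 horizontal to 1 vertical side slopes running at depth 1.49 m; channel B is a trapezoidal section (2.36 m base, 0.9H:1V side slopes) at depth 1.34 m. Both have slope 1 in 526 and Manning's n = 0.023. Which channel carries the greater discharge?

channel B

Channel A: For a triangular section with side slope z = 1: A = zy² = 1×1.49² = 2.22 m²; P = 2y√(1+z²) = 2×1.49×1.414 = 4.214 m. Hydraulic radius R = A/P = 2.22/4.214 = 0.5268 m. Q_A = (1/0.023)·2.22·0.5268^(2/3)·√0.001901 = 2.745 m³/s.
Channel B: With bottom width b = 2.36 m and side slope z = 0.9: A = (b + zy)y = (2.36 + 0.9×1.34)×1.34 = 4.778 m²; P = b + 2y√(1+z²) = 2.36 + 2×1.34×1.345 = 5.966 m. Hydraulic radius R = A/P = 4.778/5.966 = 0.801 m. Q_B = (1/0.023)·4.778·0.801^(2/3)·√0.001901 = 7.813 m³/s.
Q_A = 2.745 m³/s vs Q_B = 7.813 m³/s, so channel B carries more.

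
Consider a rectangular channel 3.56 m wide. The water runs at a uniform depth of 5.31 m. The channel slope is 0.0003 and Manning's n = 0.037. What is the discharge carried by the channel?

Flow area A = b·y = 3.56 × 5.31 = 18.9 m². Wetted perimeter P = b + 2y = 3.56 + 2×5.31 = 14.18 m.
Hydraulic radius R = A/P = 18.9/14.18 = 1.333 m.
Manning's equation: Q = (1/n) A R^(2/3) S^(1/2) = (1/0.037) × 18.9 × 1.333^(2/3) × 0.0003^(1/2) = 10.7 m³/s.

Q = 10.7 m³/s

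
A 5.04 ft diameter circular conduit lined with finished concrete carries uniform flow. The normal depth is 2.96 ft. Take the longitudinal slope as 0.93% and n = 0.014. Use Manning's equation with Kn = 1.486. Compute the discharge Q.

Q = 155 ft³/s

For a circular section of diameter D = 5.04 ft at depth y = 2.96 ft, the central angle is θ = 2 arccos(1 − 2y/D) = 3.493 rad. Then A = (D²/8)(θ − sin θ) = 12.18 ft² and P = Dθ/2 = 8.801 ft.
Hydraulic radius R = A/P = 12.18/8.801 = 1.384 ft.
Manning's equation: Q = (1.486/n) A R^(2/3) S^(1/2) = (1.486/0.014) × 12.18 × 1.384^(2/3) × 0.0093^(1/2) = 155 ft³/s.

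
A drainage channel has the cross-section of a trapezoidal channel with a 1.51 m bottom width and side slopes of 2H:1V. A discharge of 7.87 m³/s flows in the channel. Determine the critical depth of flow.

y_c = 0.947 m

At critical depth, Q² T / (g A³) = 1, i.e. A³/T = Q²/g = 7.87²/9.81 = 6.314.
Try y = 0.645 m: A³/T = 1.44 — short.
Try y = 0.947 m: A³/T = 6.323 — matches.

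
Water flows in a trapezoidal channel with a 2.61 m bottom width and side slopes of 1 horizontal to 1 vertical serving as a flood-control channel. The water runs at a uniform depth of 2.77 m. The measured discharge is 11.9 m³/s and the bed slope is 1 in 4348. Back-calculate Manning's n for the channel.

n = 0.0241

With bottom width b = 2.61 m and side slope z = 1: A = (b + zy)y = (2.61 + 1×2.77)×2.77 = 14.9 m²; P = b + 2y√(1+z²) = 2.61 + 2×2.77×1.414 = 10.44 m.
Hydraulic radius R = A/P = 14.9/10.44 = 1.427 m.
Rearranging Manning's equation: n = (1/Q) A R^(2/3) S^(1/2) = (1/11.9) × 14.9 × 1.427^(2/3) × √0.00023 = 0.0241.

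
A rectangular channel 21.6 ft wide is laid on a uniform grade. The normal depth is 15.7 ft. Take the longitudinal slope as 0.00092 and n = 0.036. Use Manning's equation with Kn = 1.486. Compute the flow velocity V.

V = 4.32 ft/s

Flow area A = b·y = 21.6 × 15.7 = 339.1 ft². Wetted perimeter P = b + 2y = 21.6 + 2×15.7 = 53 ft.
Hydraulic radius R = A/P = 339.1/53 = 6.398 ft.
From Manning's equation, V = (1.486/n) R^(2/3) S^(1/2) = (1.486/0.036) × 6.398^(2/3) × 0.00092^(1/2) = 4.32 ft/s.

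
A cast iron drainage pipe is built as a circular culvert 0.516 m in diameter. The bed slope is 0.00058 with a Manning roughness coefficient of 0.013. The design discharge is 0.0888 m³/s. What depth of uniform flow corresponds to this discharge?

y_n = 0.382 m

Manning's equation rearranged: A R^(2/3) = nQ / (1·√S) = 0.013 × 0.0888 / (√0.00058) = 0.04793.
Trying y = 0.313 m: A R^(2/3) = 0.03647 — short.
Trying y = 0.415 m: A R^(2/3) = 0.05246 — over.
Trying y = 0.382 m: A R^(2/3) = 0.04794 — ≈ 0.04793.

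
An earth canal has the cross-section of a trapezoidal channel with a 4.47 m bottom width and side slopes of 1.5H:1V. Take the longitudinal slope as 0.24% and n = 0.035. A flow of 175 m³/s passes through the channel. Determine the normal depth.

Manning's equation rearranged: A R^(2/3) = nQ / (1·√S) = 0.035 × 175 / (√0.0024) = 125.
Try y = 6.07 m: A R^(2/3) = 176.2 — high.
Try y = 4.29 m: A R^(2/3) = 82.61 — low.
Try y = 5.2 m: A R^(2/3) = 125.2 — ≈ 125.

y_n = 5.2 m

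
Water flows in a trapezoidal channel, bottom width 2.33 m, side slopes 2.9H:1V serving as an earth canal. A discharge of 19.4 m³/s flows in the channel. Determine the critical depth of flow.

y_c = 1.22 m

At critical depth, Q² T / (g A³) = 1, i.e. A³/T = Q²/g = 19.4²/9.81 = 38.36.
At y = 1.47 m: A³/T = 83.86 — over.
At y = 1.22 m: A³/T = 39.01 — close enough.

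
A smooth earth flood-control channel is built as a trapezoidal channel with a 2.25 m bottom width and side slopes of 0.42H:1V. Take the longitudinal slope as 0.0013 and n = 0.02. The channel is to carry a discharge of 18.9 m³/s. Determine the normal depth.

Manning's equation rearranged: A R^(2/3) = nQ / (1·√S) = 0.02 × 18.9 / (√0.0013) = 10.48.
Trying y = 3.22 m: A R^(2/3) = 13.5 — over.
Trying y = 2.79 m: A R^(2/3) = 10.48 — ≈ 10.48.

y_n = 2.79 m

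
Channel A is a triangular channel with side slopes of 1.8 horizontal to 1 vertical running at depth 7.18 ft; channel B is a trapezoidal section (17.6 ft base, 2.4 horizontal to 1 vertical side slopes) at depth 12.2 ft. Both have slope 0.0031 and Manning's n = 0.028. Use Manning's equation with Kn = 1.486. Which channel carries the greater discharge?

channel B

Channel A: For a triangular section with side slope z = 1.8: A = zy² = 1.8×7.18² = 92.79 ft²; P = 2y√(1+z²) = 2×7.18×2.059 = 29.57 ft. Hydraulic radius R = A/P = 92.79/29.57 = 3.138 ft. Q_A = (1.486/0.028)·92.79·3.138^(2/3)·√0.0031 = 587.7 ft³/s.
Channel B: With bottom width b = 17.6 ft and side slope z = 2.4: A = (b + zy)y = (17.6 + 2.4×12.2)×12.2 = 571.9 ft²; P = b + 2y√(1+z²) = 17.6 + 2×12.2×2.6 = 81.04 ft. Hydraulic radius R = A/P = 571.9/81.04 = 7.057 ft. Q_B = (1.486/0.028)·571.9·7.057^(2/3)·√0.0031 = 6218 ft³/s.
Q_A = 587.7 ft³/s vs Q_B = 6218 ft³/s, so channel B carries more.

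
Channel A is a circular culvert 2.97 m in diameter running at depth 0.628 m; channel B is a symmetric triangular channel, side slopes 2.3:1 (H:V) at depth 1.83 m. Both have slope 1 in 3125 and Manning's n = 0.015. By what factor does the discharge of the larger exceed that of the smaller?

12.3

Channel A: For a circular section of diameter D = 2.97 m at depth y = 0.628 m, the central angle is θ = 2 arccos(1 − 2y/D) = 1.911 rad. Then A = (D²/8)(θ − sin θ) = 1.068 m² and P = Dθ/2 = 2.838 m. Hydraulic radius R = A/P = 1.068/2.838 = 0.3763 m. Q_A = (1/0.015)·1.068·0.3763^(2/3)·√0.00032 = 0.6639 m³/s.
Channel B: For a triangular section with side slope z = 2.3: A = zy² = 2.3×1.83² = 7.702 m²; P = 2y√(1+z²) = 2×1.83×2.508 = 9.179 m. Hydraulic radius R = A/P = 7.702/9.179 = 0.8391 m. Q_B = (1/0.015)·7.702·0.8391^(2/3)·√0.00032 = 8.172 m³/s.
The larger discharge is 8.172 m³/s and the smaller is 0.6639 m³/s; the ratio is 12.3.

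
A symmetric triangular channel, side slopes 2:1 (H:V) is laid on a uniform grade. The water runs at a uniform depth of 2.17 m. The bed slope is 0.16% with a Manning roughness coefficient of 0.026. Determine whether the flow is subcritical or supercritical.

subcritical

For a triangular section with side slope z = 2: A = zy² = 2×2.17² = 9.418 m²; P = 2y√(1+z²) = 2×2.17×2.236 = 9.705 m.
Hydraulic radius R = A/P = 9.418/9.705 = 0.9705 m.
V = (1/n) R^(2/3) √S = (1/0.026) × 0.9705^(2/3) × √0.0016 = 1.508 m/s. Hydraulic depth D_h = A/T = 9.418/8.68 = 1.085 m.
Froude number Fr = V/√(g·D_h) = 1.508/√(9.81×1.085) = 0.462, which is less than 1, so the flow is subcritical.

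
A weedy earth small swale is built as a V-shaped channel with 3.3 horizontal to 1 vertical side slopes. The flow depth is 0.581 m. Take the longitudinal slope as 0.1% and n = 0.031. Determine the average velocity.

For a triangular section with side slope z = 3.3: A = zy² = 3.3×0.581² = 1.114 m²; P = 2y√(1+z²) = 2×0.581×3.448 = 4.007 m.
Hydraulic radius R = A/P = 1.114/4.007 = 0.278 m.
From Manning's equation, V = (1/n) R^(2/3) S^(1/2) = (1/0.031) × 0.278^(2/3) × 0.001^(1/2) = 0.435 m/s.

V = 0.435 m/s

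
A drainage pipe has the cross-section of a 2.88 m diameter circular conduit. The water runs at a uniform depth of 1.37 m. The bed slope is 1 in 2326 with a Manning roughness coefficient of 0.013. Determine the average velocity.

V = 1.25 m/s

For a circular section of diameter D = 2.88 m at depth y = 1.37 m, the central angle is θ = 2 arccos(1 − 2y/D) = 3.044 rad. Then A = (D²/8)(θ − sin θ) = 3.056 m² and P = Dθ/2 = 4.384 m.
Hydraulic radius R = A/P = 3.056/4.384 = 0.697 m.
From Manning's equation, V = (1/n) R^(2/3) S^(1/2) = (1/0.013) × 0.697^(2/3) × 0.0004299^(1/2) = 1.25 m/s.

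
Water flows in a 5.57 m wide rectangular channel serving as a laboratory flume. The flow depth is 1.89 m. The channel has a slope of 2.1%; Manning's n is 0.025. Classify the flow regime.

supercritical

Flow area A = b·y = 5.57 × 1.89 = 10.53 m². Wetted perimeter P = b + 2y = 5.57 + 2×1.89 = 9.35 m.
Hydraulic radius R = A/P = 10.53/9.35 = 1.126 m.
V = (1/n) R^(2/3) √S = (1/0.025) × 1.126^(2/3) × √0.021 = 6.273 m/s. Hydraulic depth D_h = A/T = 10.53/5.57 = 1.89 m.
Froude number Fr = V/√(g·D_h) = 6.273/√(9.81×1.89) = 1.46, which is greater than 1, so the flow is supercritical.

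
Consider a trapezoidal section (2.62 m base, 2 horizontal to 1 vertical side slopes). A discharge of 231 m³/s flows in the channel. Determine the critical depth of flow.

y_c = 4.26 m

At critical depth, Q² T / (g A³) = 1, i.e. A³/T = Q²/g = 231²/9.81 = 5439.
Trying y = 3.03 m: A³/T = 1234 — short.
Trying y = 4.69 m: A³/T = 8338 — over.
Trying y = 4.26 m: A³/T = 5436 — ≈ 5439.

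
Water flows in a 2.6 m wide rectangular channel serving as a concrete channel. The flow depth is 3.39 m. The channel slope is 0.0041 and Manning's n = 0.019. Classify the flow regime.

Flow area A = b·y = 2.6 × 3.39 = 8.814 m². Wetted perimeter P = b + 2y = 2.6 + 2×3.39 = 9.38 m.
Hydraulic radius R = A/P = 8.814/9.38 = 0.9397 m.
V = (1/n) R^(2/3) √S = (1/0.019) × 0.9397^(2/3) × √0.0041 = 3.233 m/s. Hydraulic depth D_h = A/T = 8.814/2.6 = 3.39 m.
Froude number Fr = V/√(g·D_h) = 3.233/√(9.81×3.39) = 0.561, which is less than 1, so the flow is subcritical.

subcritical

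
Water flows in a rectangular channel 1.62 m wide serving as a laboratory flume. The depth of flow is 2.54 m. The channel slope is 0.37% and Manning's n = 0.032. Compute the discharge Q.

Flow area A = b·y = 1.62 × 2.54 = 4.115 m². Wetted perimeter P = b + 2y = 1.62 + 2×2.54 = 6.7 m.
Hydraulic radius R = A/P = 4.115/6.7 = 0.6141 m.
Manning's equation: Q = (1/n) A R^(2/3) S^(1/2) = (1/0.032) × 4.115 × 0.6141^(2/3) × 0.0037^(1/2) = 5.65 m³/s.

Q = 5.65 m³/s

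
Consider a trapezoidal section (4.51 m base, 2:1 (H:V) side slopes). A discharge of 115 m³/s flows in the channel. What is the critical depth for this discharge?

y_c = 2.75 m

At critical depth, Q² T / (g A³) = 1, i.e. A³/T = Q²/g = 115²/9.81 = 1348.
Trying y = 2.07 m: A³/T = 448.8 — short.
Trying y = 3.47 m: A³/T = 3411 — over.
Trying y = 2.75 m: A³/T = 1345 — ≈ 1348.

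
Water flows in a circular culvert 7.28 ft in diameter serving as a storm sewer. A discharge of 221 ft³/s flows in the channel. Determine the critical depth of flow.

At critical depth, Q² T / (g A³) = 1, i.e. A³/T = Q²/g = 221²/32.2 = 1517.
Trying y = 4.71 ft: A³/T = 3323 — too large.
Trying y = 3.04 ft: A³/T = 621.6 — too small.
Trying y = 3.84 ft: A³/T = 1519 — close enough.

y_c = 3.84 ft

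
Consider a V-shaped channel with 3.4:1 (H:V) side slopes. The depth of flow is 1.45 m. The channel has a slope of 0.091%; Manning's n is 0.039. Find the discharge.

For a triangular section with side slope z = 3.4: A = zy² = 3.4×1.45² = 7.148 m²; P = 2y√(1+z²) = 2×1.45×3.544 = 10.28 m.
Hydraulic radius R = A/P = 7.148/10.28 = 0.6955 m.
Manning's equation: Q = (1/n) A R^(2/3) S^(1/2) = (1/0.039) × 7.148 × 0.6955^(2/3) × 0.00091^(1/2) = 4.34 m³/s.

Q = 4.34 m³/s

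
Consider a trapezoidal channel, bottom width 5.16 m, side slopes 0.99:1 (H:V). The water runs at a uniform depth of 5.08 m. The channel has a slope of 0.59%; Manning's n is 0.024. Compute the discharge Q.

Q = 318 m³/s

With bottom width b = 5.16 m and side slope z = 0.99: A = (b + zy)y = (5.16 + 0.99×5.08)×5.08 = 51.76 m²; P = b + 2y√(1+z²) = 5.16 + 2×5.08×1.407 = 19.46 m.
Hydraulic radius R = A/P = 51.76/19.46 = 2.66 m.
Manning's equation: Q = (1/n) A R^(2/3) S^(1/2) = (1/0.024) × 51.76 × 2.66^(2/3) × 0.0059^(1/2) = 318 m³/s.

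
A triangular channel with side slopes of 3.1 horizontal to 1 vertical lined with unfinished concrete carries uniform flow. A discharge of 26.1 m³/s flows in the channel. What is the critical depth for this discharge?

At critical depth, Q² T / (g A³) = 1, i.e. A³/T = Q²/g = 26.1²/9.81 = 69.44.
At y = 1.53 m: A³/T = 40.29 — low.
At y = 1.71 m: A³/T = 70.25 — matches.

y_c = 1.71 m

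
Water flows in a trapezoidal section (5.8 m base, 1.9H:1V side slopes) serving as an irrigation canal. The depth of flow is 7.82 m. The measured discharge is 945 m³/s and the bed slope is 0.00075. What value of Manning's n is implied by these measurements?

n = 0.012

With bottom width b = 5.8 m and side slope z = 1.9: A = (b + zy)y = (5.8 + 1.9×7.82)×7.82 = 161.5 m²; P = b + 2y√(1+z²) = 5.8 + 2×7.82×2.147 = 39.38 m.
Hydraulic radius R = A/P = 161.5/39.38 = 4.102 m.
Rearranging Manning's equation: n = (1/Q) A R^(2/3) S^(1/2) = (1/945) × 161.5 × 4.102^(2/3) × √0.00075 = 0.012.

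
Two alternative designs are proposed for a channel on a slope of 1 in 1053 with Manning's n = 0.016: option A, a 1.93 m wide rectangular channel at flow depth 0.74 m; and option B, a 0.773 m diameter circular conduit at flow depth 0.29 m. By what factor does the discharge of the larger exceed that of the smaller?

17

Channel A: Flow area A = b·y = 1.93 × 0.74 = 1.428 m². Wetted perimeter P = b + 2y = 1.93 + 2×0.74 = 3.41 m. Hydraulic radius R = A/P = 1.428/3.41 = 0.4188 m. Q_A = (1/0.016)·1.428·0.4188^(2/3)·√0.0009497 = 1.54 m³/s.
Channel B: For a circular section of diameter D = 0.773 m at depth y = 0.29 m, the central angle is θ = 2 arccos(1 − 2y/D) = 2.637 rad. Then A = (D²/8)(θ − sin θ) = 0.1608 m² and P = Dθ/2 = 1.019 m. Hydraulic radius R = A/P = 0.1608/1.019 = 0.1578 m. Q_B = (1/0.016)·0.1608·0.1578^(2/3)·√0.0009497 = 0.09046 m³/s.
The larger discharge is 1.54 m³/s and the smaller is 0.09046 m³/s; the ratio is 17.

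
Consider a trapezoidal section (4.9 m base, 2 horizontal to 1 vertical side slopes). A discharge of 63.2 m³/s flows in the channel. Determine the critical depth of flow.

At critical depth, Q² T / (g A³) = 1, i.e. A³/T = Q²/g = 63.2²/9.81 = 407.2.
Try y = 1.47 m: A³/T = 142 — short.
Try y = 2.29 m: A³/T = 727.7 — over.
Try y = 1.96 m: A³/T = 405.5 — ≈ 407.2.

y_c = 1.96 m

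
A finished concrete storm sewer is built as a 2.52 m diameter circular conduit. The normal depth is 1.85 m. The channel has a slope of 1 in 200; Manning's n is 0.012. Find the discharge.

Q = 19.2 m³/s

For a circular section of diameter D = 2.52 m at depth y = 1.85 m, the central angle is θ = 2 arccos(1 − 2y/D) = 4.116 rad. Then A = (D²/8)(θ − sin θ) = 3.924 m² and P = Dθ/2 = 5.186 m.
Hydraulic radius R = A/P = 3.924/5.186 = 0.7567 m.
Manning's equation: Q = (1/n) A R^(2/3) S^(1/2) = (1/0.012) × 3.924 × 0.7567^(2/3) × 0.005^(1/2) = 19.2 m³/s.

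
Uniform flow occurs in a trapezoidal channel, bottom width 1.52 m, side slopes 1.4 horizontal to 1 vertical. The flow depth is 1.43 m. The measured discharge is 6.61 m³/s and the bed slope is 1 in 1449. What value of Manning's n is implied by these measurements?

With bottom width b = 1.52 m and side slope z = 1.4: A = (b + zy)y = (1.52 + 1.4×1.43)×1.43 = 5.036 m²; P = b + 2y√(1+z²) = 1.52 + 2×1.43×1.72 = 6.441 m.
Hydraulic radius R = A/P = 5.036/6.441 = 0.782 m.
Rearranging Manning's equation: n = (1/Q) A R^(2/3) S^(1/2) = (1/6.61) × 5.036 × 0.782^(2/3) × √0.0006901 = 0.017.

n = 0.017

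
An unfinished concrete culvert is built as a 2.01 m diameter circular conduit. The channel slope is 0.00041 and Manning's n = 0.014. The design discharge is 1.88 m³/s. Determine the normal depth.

Manning's equation rearranged: A R^(2/3) = nQ / (1·√S) = 0.014 × 1.88 / (√0.00041) = 1.3.
Try y = 1.45 m: A R^(2/3) = 1.745 — high.
Try y = 0.895 m: A R^(2/3) = 0.8199 — low.
Try y = 1.18 m: A R^(2/3) = 1.303 — matches.

y_n = 1.18 m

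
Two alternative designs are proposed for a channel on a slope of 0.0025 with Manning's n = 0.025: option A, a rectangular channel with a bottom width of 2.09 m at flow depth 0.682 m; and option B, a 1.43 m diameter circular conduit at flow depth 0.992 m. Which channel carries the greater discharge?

channel A

Channel A: Flow area A = b·y = 2.09 × 0.682 = 1.425 m². Wetted perimeter P = b + 2y = 2.09 + 2×0.682 = 3.454 m. Hydraulic radius R = A/P = 1.425/3.454 = 0.4127 m. Q_A = (1/0.025)·1.425·0.4127^(2/3)·√0.0025 = 1.58 m³/s.
Channel B: For a circular section of diameter D = 1.43 m at depth y = 0.992 m, the central angle is θ = 2 arccos(1 − 2y/D) = 3.937 rad. Then A = (D²/8)(θ − sin θ) = 1.189 m² and P = Dθ/2 = 2.815 m. Hydraulic radius R = A/P = 1.189/2.815 = 0.4224 m. Q_B = (1/0.025)·1.189·0.4224^(2/3)·√0.0025 = 1.339 m³/s.
Q_A = 1.58 m³/s vs Q_B = 1.339 m³/s, so channel A carries more.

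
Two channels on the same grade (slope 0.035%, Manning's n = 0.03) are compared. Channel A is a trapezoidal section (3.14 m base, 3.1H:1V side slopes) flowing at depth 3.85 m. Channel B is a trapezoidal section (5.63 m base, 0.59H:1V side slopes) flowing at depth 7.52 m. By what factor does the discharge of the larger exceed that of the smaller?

1.78

Channel A: With bottom width b = 3.14 m and side slope z = 3.1: A = (b + zy)y = (3.14 + 3.1×3.85)×3.85 = 58.04 m²; P = b + 2y√(1+z²) = 3.14 + 2×3.85×3.257 = 28.22 m. Hydraulic radius R = A/P = 58.04/28.22 = 2.057 m. Q_A = (1/0.03)·58.04·2.057^(2/3)·√0.00035 = 58.53 m³/s.
Channel B: With bottom width b = 5.63 m and side slope z = 0.59: A = (b + zy)y = (5.63 + 0.59×7.52)×7.52 = 75.7 m²; P = b + 2y√(1+z²) = 5.63 + 2×7.52×1.161 = 23.09 m. Hydraulic radius R = A/P = 75.7/23.09 = 3.278 m. Q_B = (1/0.03)·75.7·3.278^(2/3)·√0.00035 = 104.2 m³/s.
The larger discharge is 104.2 m³/s and the smaller is 58.53 m³/s; the ratio is 1.78.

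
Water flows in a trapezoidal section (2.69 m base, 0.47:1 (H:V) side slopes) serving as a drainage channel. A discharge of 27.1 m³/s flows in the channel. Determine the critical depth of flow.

y_c = 1.93 m

At critical depth, Q² T / (g A³) = 1, i.e. A³/T = Q²/g = 27.1²/9.81 = 74.86.
At y = 1.34 m: A³/T = 22.29 — low.
At y = 2.19 m: A³/T = 113.8 — high.
At y = 1.93 m: A³/T = 74.29 — matches.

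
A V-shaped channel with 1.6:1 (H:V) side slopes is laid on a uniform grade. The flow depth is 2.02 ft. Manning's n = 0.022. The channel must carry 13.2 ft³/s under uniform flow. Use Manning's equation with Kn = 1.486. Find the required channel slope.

S = 0.0011

For a triangular section with side slope z = 1.6: A = zy² = 1.6×2.02² = 6.529 ft²; P = 2y√(1+z²) = 2×2.02×1.887 = 7.623 ft.
Hydraulic radius R = A/P = 6.529/7.623 = 0.8565 ft.
From Manning's equation, S = [nQ / (1.486 A R^(2/3))]² = [0.022 × 13.2 / (1.486 × 6.529 × 0.8565^(2/3))]² = 0.0011.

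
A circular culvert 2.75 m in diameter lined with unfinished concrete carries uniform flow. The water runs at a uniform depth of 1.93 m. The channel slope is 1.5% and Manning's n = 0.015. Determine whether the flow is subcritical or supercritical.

supercritical

For a circular section of diameter D = 2.75 m at depth y = 1.93 m, the central angle is θ = 2 arccos(1 − 2y/D) = 3.973 rad. Then A = (D²/8)(θ − sin θ) = 4.454 m² and P = Dθ/2 = 5.462 m.
Hydraulic radius R = A/P = 4.454/5.462 = 0.8153 m.
V = (1/n) R^(2/3) √S = (1/0.015) × 0.8153^(2/3) × √0.015 = 7.126 m/s. Hydraulic depth D_h = A/T = 4.454/2.516 = 1.77 m.
Froude number Fr = V/√(g·D_h) = 7.126/√(9.81×1.77) = 1.71, which is greater than 1, so the flow is supercritical.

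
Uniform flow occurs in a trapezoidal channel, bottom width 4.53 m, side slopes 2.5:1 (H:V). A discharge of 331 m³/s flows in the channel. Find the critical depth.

At critical depth, Q² T / (g A³) = 1, i.e. A³/T = Q²/g = 331²/9.81 = 11170.
Try y = 3.39 m: A³/T = 3989 — low.
Try y = 4.32 m: A³/T = 11120 — matches.

y_c = 4.32 m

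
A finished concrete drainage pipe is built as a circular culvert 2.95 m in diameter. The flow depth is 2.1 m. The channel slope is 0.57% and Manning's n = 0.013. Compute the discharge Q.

Q = 27.7 m³/s

For a circular section of diameter D = 2.95 m at depth y = 2.1 m, the central angle is θ = 2 arccos(1 − 2y/D) = 4.017 rad. Then A = (D²/8)(θ − sin θ) = 5.204 m² and P = Dθ/2 = 5.925 m.
Hydraulic radius R = A/P = 5.204/5.925 = 0.8784 m.
Manning's equation: Q = (1/n) A R^(2/3) S^(1/2) = (1/0.013) × 5.204 × 0.8784^(2/3) × 0.0057^(1/2) = 27.7 m³/s.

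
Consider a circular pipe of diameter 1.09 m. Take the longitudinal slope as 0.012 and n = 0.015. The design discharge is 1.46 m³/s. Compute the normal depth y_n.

Manning's equation rearranged: A R^(2/3) = nQ / (1·√S) = 0.015 × 1.46 / (√0.012) = 0.1999.
Trying y = 0.675 m: A R^(2/3) = 0.2764 — too large.
Trying y = 0.433 m: A R^(2/3) = 0.1305 — too small.
Trying y = 0.551 m: A R^(2/3) = 0.1998 — matches.

y_n = 0.551 m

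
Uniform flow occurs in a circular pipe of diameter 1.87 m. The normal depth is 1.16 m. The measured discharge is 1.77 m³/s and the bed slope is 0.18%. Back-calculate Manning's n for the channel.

n = 0.028

For a circular section of diameter D = 1.87 m at depth y = 1.16 m, the central angle is θ = 2 arccos(1 − 2y/D) = 3.628 rad. Then A = (D²/8)(θ − sin θ) = 1.79 m² and P = Dθ/2 = 3.392 m.
Hydraulic radius R = A/P = 1.79/3.392 = 0.5277 m.
Rearranging Manning's equation: n = (1/Q) A R^(2/3) S^(1/2) = (1/1.77) × 1.79 × 0.5277^(2/3) × √0.0018 = 0.028.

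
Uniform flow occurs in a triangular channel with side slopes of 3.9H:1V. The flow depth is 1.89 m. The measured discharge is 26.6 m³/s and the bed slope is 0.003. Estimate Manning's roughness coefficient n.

n = 0.027

For a triangular section with side slope z = 3.9: A = zy² = 3.9×1.89² = 13.93 m²; P = 2y√(1+z²) = 2×1.89×4.026 = 15.22 m.
Hydraulic radius R = A/P = 13.93/15.22 = 0.9154 m.
Rearranging Manning's equation: n = (1/Q) A R^(2/3) S^(1/2) = (1/26.6) × 13.93 × 0.9154^(2/3) × √0.003 = 0.027.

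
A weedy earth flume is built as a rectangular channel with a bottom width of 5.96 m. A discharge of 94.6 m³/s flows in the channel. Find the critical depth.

For a rectangular channel, critical depth y_c = (q²/g)^(1/3) where q = Q/b = 94.6/5.96 = 15.87 m²/s.
So y_c = (15.87²/9.81)^(1/3) = 2.95 m.

y_c = 2.95 m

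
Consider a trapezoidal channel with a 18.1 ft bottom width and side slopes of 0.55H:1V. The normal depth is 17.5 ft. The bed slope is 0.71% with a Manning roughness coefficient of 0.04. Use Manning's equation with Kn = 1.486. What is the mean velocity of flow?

V = 12.9 ft/s

With bottom width b = 18.1 ft and side slope z = 0.55: A = (b + zy)y = (18.1 + 0.55×17.5)×17.5 = 485.2 ft²; P = b + 2y√(1+z²) = 18.1 + 2×17.5×1.141 = 58.04 ft.
Hydraulic radius R = A/P = 485.2/58.04 = 8.359 ft.
From Manning's equation, V = (1.486/n) R^(2/3) S^(1/2) = (1.486/0.04) × 8.359^(2/3) × 0.0071^(1/2) = 12.9 ft/s.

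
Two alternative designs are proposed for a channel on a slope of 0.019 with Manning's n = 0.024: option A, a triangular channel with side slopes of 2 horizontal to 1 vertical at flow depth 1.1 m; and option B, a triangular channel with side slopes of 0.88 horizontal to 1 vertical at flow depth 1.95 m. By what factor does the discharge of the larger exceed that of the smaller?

1.65

Channel A: For a triangular section with side slope z = 2: A = zy² = 2×1.1² = 2.42 m²; P = 2y√(1+z²) = 2×1.1×2.236 = 4.919 m. Hydraulic radius R = A/P = 2.42/4.919 = 0.4919 m. Q_A = (1/0.024)·2.42·0.4919^(2/3)·√0.019 = 8.661 m³/s.
Channel B: For a triangular section with side slope z = 0.88: A = zy² = 0.88×1.95² = 3.346 m²; P = 2y√(1+z²) = 2×1.95×1.332 = 5.195 m. Hydraulic radius R = A/P = 3.346/5.195 = 0.6441 m. Q_B = (1/0.024)·3.346·0.6441^(2/3)·√0.019 = 14.33 m³/s.
The larger discharge is 14.33 m³/s and the smaller is 8.661 m³/s; the ratio is 1.65.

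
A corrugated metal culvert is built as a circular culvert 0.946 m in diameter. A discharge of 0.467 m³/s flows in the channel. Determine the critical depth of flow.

y_c = 0.391 m

At critical depth, Q² T / (g A³) = 1, i.e. A³/T = Q²/g = 0.467²/9.81 = 0.02223.
Try y = 0.497 m: A³/T = 0.05543 — high.
Try y = 0.391 m: A³/T = 0.02214 — close enough.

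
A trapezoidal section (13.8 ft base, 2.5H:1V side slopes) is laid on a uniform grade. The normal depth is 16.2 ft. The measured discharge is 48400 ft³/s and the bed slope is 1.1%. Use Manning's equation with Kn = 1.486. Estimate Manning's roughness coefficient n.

With bottom width b = 13.8 ft and side slope z = 2.5: A = (b + zy)y = (13.8 + 2.5×16.2)×16.2 = 879.7 ft²; P = b + 2y√(1+z²) = 13.8 + 2×16.2×2.693 = 101 ft.
Hydraulic radius R = A/P = 879.7/101 = 8.706 ft.
Rearranging Manning's equation: n = (1.486/Q) A R^(2/3) S^(1/2) = (1.486/48400) × 879.7 × 8.706^(2/3) × √0.011 = 0.012.

n = 0.012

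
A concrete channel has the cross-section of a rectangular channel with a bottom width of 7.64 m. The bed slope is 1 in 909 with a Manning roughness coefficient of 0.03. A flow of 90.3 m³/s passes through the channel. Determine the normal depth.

Manning's equation rearranged: A R^(2/3) = nQ / (1·√S) = 0.03 × 90.3 / (√0.0011) = 81.68.
Try y = 5.21 m: A R^(2/3) = 67.41 — low.
Try y = 6.06 m: A R^(2/3) = 81.67 — close enough.

y_n = 6.06 m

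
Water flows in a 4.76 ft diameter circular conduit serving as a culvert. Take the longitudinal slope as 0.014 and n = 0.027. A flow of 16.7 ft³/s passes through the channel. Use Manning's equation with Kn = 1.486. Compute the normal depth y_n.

Manning's equation rearranged: A R^(2/3) = nQ / (1.486·√S) = 0.027 × 16.7 / (1.486 × √0.014) = 2.564.
Try y = 0.973 ft: A R^(2/3) = 1.829 — low.
Try y = 1.39 ft: A R^(2/3) = 3.714 — high.
Try y = 1.15 ft: A R^(2/3) = 2.558 — ≈ 2.564.

y_n = 1.15 ft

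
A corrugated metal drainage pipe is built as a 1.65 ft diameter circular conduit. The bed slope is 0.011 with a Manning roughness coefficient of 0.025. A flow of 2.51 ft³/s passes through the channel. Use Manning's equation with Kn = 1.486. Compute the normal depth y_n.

Manning's equation rearranged: A R^(2/3) = nQ / (1.486·√S) = 0.025 × 2.51 / (1.486 × √0.011) = 0.4026.
Trying y = 0.718 ft: A R^(2/3) = 0.465 — over.
Trying y = 0.566 ft: A R^(2/3) = 0.2999 — short.
Trying y = 0.663 ft: A R^(2/3) = 0.4026 — close enough.

y_n = 0.663 ft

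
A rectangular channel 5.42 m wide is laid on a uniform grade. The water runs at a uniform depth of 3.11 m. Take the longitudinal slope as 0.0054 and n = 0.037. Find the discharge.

Q = 42.9 m³/s

Flow area A = b·y = 5.42 × 3.11 = 16.86 m². Wetted perimeter P = b + 2y = 5.42 + 2×3.11 = 11.64 m.
Hydraulic radius R = A/P = 16.86/11.64 = 1.448 m.
Manning's equation: Q = (1/n) A R^(2/3) S^(1/2) = (1/0.037) × 16.86 × 1.448^(2/3) × 0.0054^(1/2) = 42.9 m³/s.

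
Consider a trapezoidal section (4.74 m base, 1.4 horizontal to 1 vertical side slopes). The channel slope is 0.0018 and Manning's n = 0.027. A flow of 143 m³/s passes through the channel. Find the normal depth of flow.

y_n = 4.51 m

Manning's equation rearranged: A R^(2/3) = nQ / (1·√S) = 0.027 × 143 / (√0.0018) = 91.
Try y = 5.16 m: A R^(2/3) = 121 — too large.
Try y = 3.09 m: A R^(2/3) = 41.8 — too small.
Try y = 4.51 m: A R^(2/3) = 90.87 — close enough.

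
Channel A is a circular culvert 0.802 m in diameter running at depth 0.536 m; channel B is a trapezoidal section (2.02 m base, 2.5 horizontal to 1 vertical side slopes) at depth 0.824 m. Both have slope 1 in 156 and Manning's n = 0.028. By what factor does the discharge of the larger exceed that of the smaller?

Channel A: For a circular section of diameter D = 0.802 m at depth y = 0.536 m, the central angle is θ = 2 arccos(1 − 2y/D) = 3.828 rad. Then A = (D²/8)(θ − sin θ) = 0.3588 m² and P = Dθ/2 = 1.535 m. Hydraulic radius R = A/P = 0.3588/1.535 = 0.2337 m. Q_A = (1/0.028)·0.3588·0.2337^(2/3)·√0.00641 = 0.3892 m³/s.
Channel B: With bottom width b = 2.02 m and side slope z = 2.5: A = (b + zy)y = (2.02 + 2.5×0.824)×0.824 = 3.362 m²; P = b + 2y√(1+z²) = 2.02 + 2×0.824×2.693 = 6.457 m. Hydraulic radius R = A/P = 3.362/6.457 = 0.5206 m. Q_B = (1/0.028)·3.362·0.5206^(2/3)·√0.00641 = 6.221 m³/s.
The larger discharge is 6.221 m³/s and the smaller is 0.3892 m³/s; the ratio is 16.

16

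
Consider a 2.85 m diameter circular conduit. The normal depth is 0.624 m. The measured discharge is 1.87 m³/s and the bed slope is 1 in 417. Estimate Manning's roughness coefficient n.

n = 0.014

For a circular section of diameter D = 2.85 m at depth y = 0.624 m, the central angle is θ = 2 arccos(1 − 2y/D) = 1.948 rad. Then A = (D²/8)(θ − sin θ) = 1.034 m² and P = Dθ/2 = 2.776 m.
Hydraulic radius R = A/P = 1.034/2.776 = 0.3724 m.
Rearranging Manning's equation: n = (1/Q) A R^(2/3) S^(1/2) = (1/1.87) × 1.034 × 0.3724^(2/3) × √0.002398 = 0.014.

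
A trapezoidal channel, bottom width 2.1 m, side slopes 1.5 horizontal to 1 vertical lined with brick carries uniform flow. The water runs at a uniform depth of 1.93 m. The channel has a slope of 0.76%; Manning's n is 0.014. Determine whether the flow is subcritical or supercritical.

With bottom width b = 2.1 m and side slope z = 1.5: A = (b + zy)y = (2.1 + 1.5×1.93)×1.93 = 9.64 m²; P = b + 2y√(1+z²) = 2.1 + 2×1.93×1.803 = 9.059 m.
Hydraulic radius R = A/P = 9.64/9.059 = 1.064 m.
V = (1/n) R^(2/3) √S = (1/0.014) × 1.064^(2/3) × √0.0076 = 6.491 m/s. Hydraulic depth D_h = A/T = 9.64/7.89 = 1.222 m.
Froude number Fr = V/√(g·D_h) = 6.491/√(9.81×1.222) = 1.87, which is greater than 1, so the flow is supercritical.

supercritical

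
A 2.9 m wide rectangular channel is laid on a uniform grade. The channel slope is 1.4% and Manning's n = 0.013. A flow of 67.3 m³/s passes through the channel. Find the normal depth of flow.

Manning's equation rearranged: A R^(2/3) = nQ / (1·√S) = 0.013 × 67.3 / (√0.014) = 7.394.
At y = 3.18 m: A R^(2/3) = 9.197 — too large.
At y = 2.06 m: A R^(2/3) = 5.365 — too small.
At y = 2.66 m: A R^(2/3) = 7.394 — matches.

y_n = 2.66 m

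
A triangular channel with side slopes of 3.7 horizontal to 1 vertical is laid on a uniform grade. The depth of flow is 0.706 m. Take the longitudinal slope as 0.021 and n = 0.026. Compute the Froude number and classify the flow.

supercritical

For a triangular section with side slope z = 3.7: A = zy² = 3.7×0.706² = 1.844 m²; P = 2y√(1+z²) = 2×0.706×3.833 = 5.412 m.
Hydraulic radius R = A/P = 1.844/5.412 = 0.3408 m.
V = (1/n) R^(2/3) √S = (1/0.026) × 0.3408^(2/3) × √0.021 = 2.719 m/s. Hydraulic depth D_h = A/T = 1.844/5.224 = 0.353 m.
Froude number Fr = V/√(g·D_h) = 2.719/√(9.81×0.353) = 1.46, which is greater than 1, so the flow is supercritical.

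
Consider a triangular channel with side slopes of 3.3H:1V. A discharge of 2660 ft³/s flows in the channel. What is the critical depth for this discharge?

y_c = 8.34 ft

At critical depth, Q² T / (g A³) = 1, i.e. A³/T = Q²/g = 2660²/32.2 = 219700.
At y = 9.29 ft: A³/T = 376800 — over.
At y = 6.46 ft: A³/T = 61260 — short.
At y = 8.34 ft: A³/T = 219700 — ≈ 219700.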